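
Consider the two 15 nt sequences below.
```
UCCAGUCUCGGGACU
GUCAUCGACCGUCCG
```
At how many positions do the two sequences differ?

10

Comparing position by position, 10 positions differ: 1 (U/G), 2 (C/U), 5 (G/U), 6 (U/C), 7 (C/G), 8 (U/A), 10 (G/C), 12 (G/U), 13 (A/C), 15 (U/G).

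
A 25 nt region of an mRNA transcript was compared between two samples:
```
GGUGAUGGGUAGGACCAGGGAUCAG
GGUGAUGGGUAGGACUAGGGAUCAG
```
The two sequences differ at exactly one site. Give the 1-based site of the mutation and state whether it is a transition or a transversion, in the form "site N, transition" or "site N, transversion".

site 16, transition

Site 16 changes C→U. C is a pyrimidine and U is a pyrimidine, so this is a transition.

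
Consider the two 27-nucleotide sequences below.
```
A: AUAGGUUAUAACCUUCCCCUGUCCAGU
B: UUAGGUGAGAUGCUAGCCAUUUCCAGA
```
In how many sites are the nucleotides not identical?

10

The sequences differ at sites 1, 7, 9, 11, 12, 15, 16, 19, 21, 27 (1-based) — 10 in total.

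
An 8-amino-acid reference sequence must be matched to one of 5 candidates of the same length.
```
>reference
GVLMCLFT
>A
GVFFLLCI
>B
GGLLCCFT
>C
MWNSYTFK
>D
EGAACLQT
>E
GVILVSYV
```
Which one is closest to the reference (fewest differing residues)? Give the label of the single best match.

Hamming distances to reference — A: 5; B: 3; C: 7; D: 5; E: 6.
Smallest is B with 3 mismatches.

B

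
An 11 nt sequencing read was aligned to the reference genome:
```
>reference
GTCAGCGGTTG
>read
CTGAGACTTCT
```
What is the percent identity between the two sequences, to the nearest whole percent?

36%

Mismatches at positions 1, 3, 6, 7, 8, 10, 11 (1-based): 7 of 11.
Identical positions: 4/11 = 36.36% → 36%.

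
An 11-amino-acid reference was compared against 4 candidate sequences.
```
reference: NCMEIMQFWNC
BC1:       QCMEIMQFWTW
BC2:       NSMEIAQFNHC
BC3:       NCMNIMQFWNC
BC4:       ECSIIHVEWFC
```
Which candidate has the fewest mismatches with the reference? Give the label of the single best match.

BC1 differs at 3 residues; BC2 differs at 4 residues; BC3 differs at 1 residue; BC4 differs at 7 residues. The closest is BC3.

BC3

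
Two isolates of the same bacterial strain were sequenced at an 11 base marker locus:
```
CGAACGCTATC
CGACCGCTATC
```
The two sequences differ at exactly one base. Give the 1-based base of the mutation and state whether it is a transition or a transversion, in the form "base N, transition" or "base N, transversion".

The sequences differ only at base 4: A→C (purine→pyrimidine), a transversion.

base 4, transversion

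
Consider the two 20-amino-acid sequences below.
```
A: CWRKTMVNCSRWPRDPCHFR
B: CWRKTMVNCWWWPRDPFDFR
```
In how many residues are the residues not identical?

4

The sequences differ at residues 10, 11, 17, 18 (1-based) — 4 in total.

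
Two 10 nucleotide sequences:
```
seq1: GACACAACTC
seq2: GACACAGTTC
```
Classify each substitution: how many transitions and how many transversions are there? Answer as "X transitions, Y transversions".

Transitions (purine↔purine or pyrimidine↔pyrimidine): 7 A→G, 8 C→T.
Transversions (purine↔pyrimidine): none.

2 transitions, 0 transversions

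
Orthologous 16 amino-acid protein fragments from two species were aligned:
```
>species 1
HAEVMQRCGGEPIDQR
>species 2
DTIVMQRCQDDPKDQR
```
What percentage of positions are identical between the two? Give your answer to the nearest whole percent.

Mismatches at positions 1, 2, 3, 9, 10, 11, 13 (1-based): 7 of 16.
Identical positions: 9/16 = 56.25% → 56%.

56%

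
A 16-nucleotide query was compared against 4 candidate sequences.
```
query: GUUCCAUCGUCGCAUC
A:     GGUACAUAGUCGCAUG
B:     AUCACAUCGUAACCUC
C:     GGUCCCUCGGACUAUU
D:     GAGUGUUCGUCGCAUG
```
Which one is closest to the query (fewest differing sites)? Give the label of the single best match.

A

A differs at 4 sites; B differs at 6 sites; C differs at 7 sites; D differs at 6 sites. The closest is A.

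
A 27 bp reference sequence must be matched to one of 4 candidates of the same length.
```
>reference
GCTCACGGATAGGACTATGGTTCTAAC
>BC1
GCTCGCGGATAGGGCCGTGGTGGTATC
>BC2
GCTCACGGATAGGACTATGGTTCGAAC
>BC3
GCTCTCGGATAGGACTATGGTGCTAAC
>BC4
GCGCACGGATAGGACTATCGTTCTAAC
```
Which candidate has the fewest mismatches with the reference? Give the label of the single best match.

BC2

BC1 differs at 7 sites; BC2 differs at 1 site; BC3 differs at 2 sites; BC4 differs at 2 sites. The closest is BC2.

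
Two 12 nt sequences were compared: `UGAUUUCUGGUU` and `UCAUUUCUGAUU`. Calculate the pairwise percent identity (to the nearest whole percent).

Mismatches at positions 2, 10 (1-based): 2 of 12.
Identical positions: 10/12 = 83.33% → 83%.

83%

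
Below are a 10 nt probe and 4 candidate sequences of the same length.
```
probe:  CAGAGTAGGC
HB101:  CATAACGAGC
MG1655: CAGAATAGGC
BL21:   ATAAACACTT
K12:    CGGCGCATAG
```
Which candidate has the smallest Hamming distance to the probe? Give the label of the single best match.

HB101 differs at 5 sites; MG1655 differs at 1 site; BL21 differs at 8 sites; K12 differs at 6 sites. The closest is MG1655.

MG1655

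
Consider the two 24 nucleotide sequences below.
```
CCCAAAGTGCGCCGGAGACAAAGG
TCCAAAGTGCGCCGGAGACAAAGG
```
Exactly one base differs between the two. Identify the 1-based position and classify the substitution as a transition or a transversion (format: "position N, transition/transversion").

position 1, transition

Position 1 changes C→T. C is a pyrimidine and T is a pyrimidine, so this is a transition.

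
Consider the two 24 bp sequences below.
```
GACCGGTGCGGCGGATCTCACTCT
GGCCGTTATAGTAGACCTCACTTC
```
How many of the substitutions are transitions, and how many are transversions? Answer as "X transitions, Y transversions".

9 transitions, 1 transversion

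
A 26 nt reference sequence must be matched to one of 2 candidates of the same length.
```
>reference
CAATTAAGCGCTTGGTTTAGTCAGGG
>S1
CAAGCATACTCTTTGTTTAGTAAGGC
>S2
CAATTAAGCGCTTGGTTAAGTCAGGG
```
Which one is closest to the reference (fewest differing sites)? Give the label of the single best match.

Hamming distances to reference — S1: 8; S2: 1.
Smallest is S2 with 1 mismatch.

S2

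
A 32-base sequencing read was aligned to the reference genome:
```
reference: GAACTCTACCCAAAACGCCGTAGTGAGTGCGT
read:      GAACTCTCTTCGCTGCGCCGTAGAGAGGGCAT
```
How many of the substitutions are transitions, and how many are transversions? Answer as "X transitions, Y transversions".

5 transitions, 5 transversions

Transitions (purine↔purine or pyrimidine↔pyrimidine): 9 C→T, 10 C→T, 12 A→G, 15 A→G, 31 G→A.
Transversions (purine↔pyrimidine): 8 A→C, 13 A→C, 14 A→T, 24 T→A, 28 T→G.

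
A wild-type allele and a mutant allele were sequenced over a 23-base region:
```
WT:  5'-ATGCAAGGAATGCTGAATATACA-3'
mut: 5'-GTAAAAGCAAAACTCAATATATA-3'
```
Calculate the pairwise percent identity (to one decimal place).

65.2%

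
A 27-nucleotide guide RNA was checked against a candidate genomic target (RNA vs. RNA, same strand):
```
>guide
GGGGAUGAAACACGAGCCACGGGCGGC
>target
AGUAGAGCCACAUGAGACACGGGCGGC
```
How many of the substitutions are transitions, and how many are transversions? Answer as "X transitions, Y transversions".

4 transitions, 5 transversions

Transitions (purine↔purine or pyrimidine↔pyrimidine): 1 G→A, 4 G→A, 5 A→G, 13 C→U.
Transversions (purine↔pyrimidine): 3 G→U, 6 U→A, 8 A→C, 9 A→C, 17 C→A.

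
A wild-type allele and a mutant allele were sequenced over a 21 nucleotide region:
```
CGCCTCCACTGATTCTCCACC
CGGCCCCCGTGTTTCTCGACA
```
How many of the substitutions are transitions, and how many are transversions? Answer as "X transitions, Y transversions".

Transitions (purine↔purine or pyrimidine↔pyrimidine): 5 T→C.
Transversions (purine↔pyrimidine): 3 C→G, 8 A→C, 9 C→G, 12 A→T, 18 C→G, 21 C→A.

1 transition, 6 transversions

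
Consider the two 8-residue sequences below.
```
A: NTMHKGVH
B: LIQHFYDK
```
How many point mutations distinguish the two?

7

The sequences differ at residues 1, 2, 3, 5, 6, 7, 8 (1-based) — 7 in total.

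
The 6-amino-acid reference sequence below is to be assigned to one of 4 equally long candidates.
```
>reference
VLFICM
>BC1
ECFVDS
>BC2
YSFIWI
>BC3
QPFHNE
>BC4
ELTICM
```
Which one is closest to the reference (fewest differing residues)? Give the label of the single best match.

BC4

BC1 differs at 5 residues; BC2 differs at 4 residues; BC3 differs at 5 residues; BC4 differs at 2 residues. The closest is BC4.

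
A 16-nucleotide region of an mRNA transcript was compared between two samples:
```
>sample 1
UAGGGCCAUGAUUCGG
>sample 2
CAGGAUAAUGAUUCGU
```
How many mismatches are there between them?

5

The sequences differ at positions 1, 5, 6, 7, 16 (1-based) — 5 in total.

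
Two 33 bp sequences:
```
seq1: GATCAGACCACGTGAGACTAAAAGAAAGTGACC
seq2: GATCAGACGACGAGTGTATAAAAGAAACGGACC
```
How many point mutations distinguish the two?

7

Comparing position by position, 7 sites differ: 9 (C/G), 13 (T/A), 15 (A/T), 17 (A/T), 18 (C/A), 28 (G/C), 29 (T/G).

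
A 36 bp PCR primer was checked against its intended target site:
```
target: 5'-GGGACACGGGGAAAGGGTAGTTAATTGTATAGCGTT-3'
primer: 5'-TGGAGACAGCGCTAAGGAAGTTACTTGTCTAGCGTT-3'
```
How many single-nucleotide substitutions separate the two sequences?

Comparing position by position, 10 bases differ: 1 (G/T), 5 (C/G), 8 (G/A), 10 (G/C), 12 (A/C), 13 (A/T), 15 (G/A), 18 (T/A), 24 (A/C), 29 (A/C).

10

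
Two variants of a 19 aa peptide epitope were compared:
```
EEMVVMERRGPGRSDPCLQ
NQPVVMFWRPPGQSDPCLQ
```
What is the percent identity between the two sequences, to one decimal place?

7 positions differ (1, 2, 3, 7, 8, 10, 13), so 12 of 19 match: 12/19 = 63.16%.

63.2%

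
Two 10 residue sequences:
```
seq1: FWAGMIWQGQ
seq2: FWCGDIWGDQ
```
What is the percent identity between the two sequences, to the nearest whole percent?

Mismatches at positions 3, 5, 8, 9 (1-based): 4 of 10.
Identical positions: 6/10 = 60% → 60%.

60%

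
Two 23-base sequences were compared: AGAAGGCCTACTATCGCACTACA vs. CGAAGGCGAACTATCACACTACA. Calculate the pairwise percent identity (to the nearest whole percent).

83%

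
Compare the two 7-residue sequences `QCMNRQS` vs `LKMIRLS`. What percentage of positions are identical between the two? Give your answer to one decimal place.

42.9%

4 positions differ (1, 2, 4, 6), so 3 of 7 match: 3/7 = 42.86%.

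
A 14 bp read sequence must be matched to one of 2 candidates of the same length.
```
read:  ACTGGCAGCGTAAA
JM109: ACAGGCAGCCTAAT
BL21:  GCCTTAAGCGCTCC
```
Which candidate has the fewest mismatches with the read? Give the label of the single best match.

JM109 differs at 3 bases; BL21 differs at 9 bases. The closest is JM109.

JM109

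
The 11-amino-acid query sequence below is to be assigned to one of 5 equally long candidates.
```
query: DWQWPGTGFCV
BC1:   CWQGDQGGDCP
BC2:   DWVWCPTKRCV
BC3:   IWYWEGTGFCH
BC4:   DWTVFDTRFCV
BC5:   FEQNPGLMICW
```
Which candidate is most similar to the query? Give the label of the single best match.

Hamming distances to query — BC1: 7; BC2: 5; BC3: 4; BC4: 5; BC5: 7.
Smallest is BC3 with 4 mismatches.

BC3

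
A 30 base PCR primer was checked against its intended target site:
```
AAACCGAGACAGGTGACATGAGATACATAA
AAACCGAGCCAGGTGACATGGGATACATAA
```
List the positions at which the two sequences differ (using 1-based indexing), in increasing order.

9, 21

Differences at position 9 (A→C), position 21 (A→G).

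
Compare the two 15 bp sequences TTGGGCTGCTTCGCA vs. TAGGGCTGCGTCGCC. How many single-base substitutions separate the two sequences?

3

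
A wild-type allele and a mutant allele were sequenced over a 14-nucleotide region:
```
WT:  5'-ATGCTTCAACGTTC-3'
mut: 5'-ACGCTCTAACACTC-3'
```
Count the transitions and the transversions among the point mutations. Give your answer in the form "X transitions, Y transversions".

5 transitions, 0 transversions

Mismatches (1-based):
base 2: T→C (pyrimidine→pyrimidine, transition)
base 6: T→C (pyrimidine→pyrimidine, transition)
base 7: C→T (pyrimidine→pyrimidine, transition)
base 11: G→A (purine→purine, transition)
base 12: T→C (pyrimidine→pyrimidine, transition)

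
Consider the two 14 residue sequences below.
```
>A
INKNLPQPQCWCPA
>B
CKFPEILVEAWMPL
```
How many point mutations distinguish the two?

The sequences differ at positions 1, 2, 3, 4, 5, 6, 7, 8, 9, 10, 12, 14 (1-based) — 12 in total.

12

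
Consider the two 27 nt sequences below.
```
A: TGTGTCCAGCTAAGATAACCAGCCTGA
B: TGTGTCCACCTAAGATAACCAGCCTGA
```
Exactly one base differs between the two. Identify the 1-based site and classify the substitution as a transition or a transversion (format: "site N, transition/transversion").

Site 9 changes G→C. G is a purine and C is a pyrimidine, so this is a transversion.

site 9, transversion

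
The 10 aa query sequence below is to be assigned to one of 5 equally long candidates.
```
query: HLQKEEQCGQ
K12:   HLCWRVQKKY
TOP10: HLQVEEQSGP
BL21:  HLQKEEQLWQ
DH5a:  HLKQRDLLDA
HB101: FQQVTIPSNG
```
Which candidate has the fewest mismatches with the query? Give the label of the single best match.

BL21

K12 differs at 7 positions; TOP10 differs at 3 positions; BL21 differs at 2 positions; DH5a differs at 8 positions; HB101 differs at 9 positions. The closest is BL21.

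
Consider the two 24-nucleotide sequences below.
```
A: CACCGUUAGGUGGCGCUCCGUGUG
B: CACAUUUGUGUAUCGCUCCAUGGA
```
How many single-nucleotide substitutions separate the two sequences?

Comparing position by position, 9 bases differ: 4 (C/A), 5 (G/U), 8 (A/G), 9 (G/U), 12 (G/A), 13 (G/U), 20 (G/A), 23 (U/G), 24 (G/A).

9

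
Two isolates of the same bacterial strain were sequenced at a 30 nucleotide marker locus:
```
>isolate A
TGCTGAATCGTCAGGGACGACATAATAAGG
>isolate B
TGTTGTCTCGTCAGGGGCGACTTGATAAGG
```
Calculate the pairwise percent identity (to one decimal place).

80.0%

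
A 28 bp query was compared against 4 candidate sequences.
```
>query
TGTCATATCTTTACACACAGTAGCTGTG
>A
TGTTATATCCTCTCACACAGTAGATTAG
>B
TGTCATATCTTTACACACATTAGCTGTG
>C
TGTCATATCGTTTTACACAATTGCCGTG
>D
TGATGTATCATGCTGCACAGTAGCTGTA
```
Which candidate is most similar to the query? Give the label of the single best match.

B

A differs at 7 sites; B differs at 1 site; C differs at 6 sites; D differs at 9 sites. The closest is B.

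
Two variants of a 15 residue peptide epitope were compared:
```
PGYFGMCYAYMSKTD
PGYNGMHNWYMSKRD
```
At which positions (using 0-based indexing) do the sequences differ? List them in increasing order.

Differences at position 3 (F→N), position 6 (C→H), position 7 (Y→N), position 8 (A→W), position 13 (T→R).

3, 6, 7, 8, 13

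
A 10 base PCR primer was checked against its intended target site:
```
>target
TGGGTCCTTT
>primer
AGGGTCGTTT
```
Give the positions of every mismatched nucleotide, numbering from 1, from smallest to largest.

Scanning 1-based: 1: T/A; 7: C/G.

1, 7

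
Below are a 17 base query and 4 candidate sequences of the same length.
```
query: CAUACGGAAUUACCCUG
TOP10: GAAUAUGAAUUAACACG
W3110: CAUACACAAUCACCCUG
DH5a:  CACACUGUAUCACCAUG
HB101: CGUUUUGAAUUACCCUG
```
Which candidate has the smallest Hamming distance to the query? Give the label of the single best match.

W3110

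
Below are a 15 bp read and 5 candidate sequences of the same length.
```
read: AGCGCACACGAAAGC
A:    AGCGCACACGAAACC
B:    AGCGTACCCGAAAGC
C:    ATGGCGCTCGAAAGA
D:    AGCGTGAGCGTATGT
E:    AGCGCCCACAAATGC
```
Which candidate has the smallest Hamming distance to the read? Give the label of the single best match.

A

A differs at 1 site; B differs at 2 sites; C differs at 5 sites; D differs at 7 sites; E differs at 3 sites. The closest is A.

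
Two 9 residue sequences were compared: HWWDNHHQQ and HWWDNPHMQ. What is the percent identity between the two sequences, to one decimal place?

2 positions differ (6, 8), so 7 of 9 match: 7/9 = 77.78%.

77.8%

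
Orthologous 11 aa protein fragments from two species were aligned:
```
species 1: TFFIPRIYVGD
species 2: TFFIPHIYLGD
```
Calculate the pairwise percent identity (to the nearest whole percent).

82%

2 positions differ (6, 9), so 9 of 11 match: 9/11 = 81.82%.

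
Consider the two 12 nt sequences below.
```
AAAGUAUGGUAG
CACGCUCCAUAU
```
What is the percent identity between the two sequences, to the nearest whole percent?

33%

8 positions differ (1, 3, 5, 6, 7, 8, 9, 12), so 4 of 12 match: 4/12 = 33.33%.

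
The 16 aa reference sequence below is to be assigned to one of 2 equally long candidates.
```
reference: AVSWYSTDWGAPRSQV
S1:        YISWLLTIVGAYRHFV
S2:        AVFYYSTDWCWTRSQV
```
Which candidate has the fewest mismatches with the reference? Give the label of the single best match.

S2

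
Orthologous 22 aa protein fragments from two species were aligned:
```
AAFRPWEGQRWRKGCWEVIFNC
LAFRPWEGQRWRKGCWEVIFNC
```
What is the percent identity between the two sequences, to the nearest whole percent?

95%

Mismatch at position 1 (1-based): 1 of 22.
Identical positions: 21/22 = 95.45% → 95%.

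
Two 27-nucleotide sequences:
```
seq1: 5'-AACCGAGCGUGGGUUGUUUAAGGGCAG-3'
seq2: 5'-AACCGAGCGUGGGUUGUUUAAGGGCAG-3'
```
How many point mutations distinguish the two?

0

No positions differ; the sequences are identical.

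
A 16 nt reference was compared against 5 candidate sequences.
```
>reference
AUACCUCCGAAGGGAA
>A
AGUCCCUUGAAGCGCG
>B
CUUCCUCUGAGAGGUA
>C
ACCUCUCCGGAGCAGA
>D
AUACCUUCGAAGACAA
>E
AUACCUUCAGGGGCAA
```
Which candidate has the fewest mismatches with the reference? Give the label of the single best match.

D

A differs at 8 bases; B differs at 6 bases; C differs at 7 bases; D differs at 3 bases; E differs at 5 bases. The closest is D.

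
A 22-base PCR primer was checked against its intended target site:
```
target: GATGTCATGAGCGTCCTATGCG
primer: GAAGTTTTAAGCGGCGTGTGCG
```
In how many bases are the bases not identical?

7

Comparing position by position, 7 bases differ: 3 (T/A), 6 (C/T), 7 (A/T), 9 (G/A), 14 (T/G), 16 (C/G), 18 (A/G).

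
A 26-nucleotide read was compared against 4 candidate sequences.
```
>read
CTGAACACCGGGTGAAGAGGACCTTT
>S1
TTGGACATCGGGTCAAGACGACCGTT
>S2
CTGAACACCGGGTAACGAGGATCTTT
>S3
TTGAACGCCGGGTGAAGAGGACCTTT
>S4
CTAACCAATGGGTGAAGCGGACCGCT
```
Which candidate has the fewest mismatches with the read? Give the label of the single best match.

S3

S1 differs at 6 sites; S2 differs at 3 sites; S3 differs at 2 sites; S4 differs at 7 sites. The closest is S3.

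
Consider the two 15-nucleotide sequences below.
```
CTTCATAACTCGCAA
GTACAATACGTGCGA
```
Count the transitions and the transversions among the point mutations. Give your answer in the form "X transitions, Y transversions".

Transitions (purine↔purine or pyrimidine↔pyrimidine): 11 C→T, 14 A→G.
Transversions (purine↔pyrimidine): 1 C→G, 3 T→A, 6 T→A, 7 A→T, 10 T→G.

2 transitions, 5 transversions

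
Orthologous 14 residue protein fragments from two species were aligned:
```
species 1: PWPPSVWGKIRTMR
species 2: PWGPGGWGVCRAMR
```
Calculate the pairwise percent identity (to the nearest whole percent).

57%

Mismatches at positions 3, 5, 6, 9, 10, 12 (1-based): 6 of 14.
Identical positions: 8/14 = 57.14% → 57%.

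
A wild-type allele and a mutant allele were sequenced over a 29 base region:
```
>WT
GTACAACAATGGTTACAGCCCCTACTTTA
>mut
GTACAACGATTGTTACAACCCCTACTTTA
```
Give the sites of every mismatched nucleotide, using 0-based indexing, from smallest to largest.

7, 10, 17

Scanning 0-based: 7: A/G; 10: G/T; 17: G/A.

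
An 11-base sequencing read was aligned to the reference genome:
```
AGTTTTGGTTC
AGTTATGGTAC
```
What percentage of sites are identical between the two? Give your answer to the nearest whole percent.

2 positions differ (5, 10), so 9 of 11 match: 9/11 = 81.82%.

82%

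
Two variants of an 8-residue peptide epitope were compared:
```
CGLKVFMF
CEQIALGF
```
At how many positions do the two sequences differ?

Mismatches (1-based): position 2: G→E; position 3: L→Q; position 4: K→I; position 5: V→A; position 6: F→L; position 7: M→G.

6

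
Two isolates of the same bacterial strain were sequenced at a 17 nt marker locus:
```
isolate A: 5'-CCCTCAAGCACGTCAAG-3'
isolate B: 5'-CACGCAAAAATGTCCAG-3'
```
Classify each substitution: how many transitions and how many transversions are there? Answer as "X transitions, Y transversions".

2 transitions, 4 transversions

Mismatches (1-based):
base 2: C→A (pyrimidine→purine, transversion)
base 4: T→G (pyrimidine→purine, transversion)
base 8: G→A (purine→purine, transition)
base 9: C→A (pyrimidine→purine, transversion)
base 11: C→T (pyrimidine→pyrimidine, transition)
base 15: A→C (purine→pyrimidine, transversion)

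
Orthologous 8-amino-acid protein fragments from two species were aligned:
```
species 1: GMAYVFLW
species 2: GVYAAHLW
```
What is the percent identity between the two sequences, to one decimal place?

37.5%

5 positions differ (2, 3, 4, 5, 6), so 3 of 8 match: 3/8 = 37.5%.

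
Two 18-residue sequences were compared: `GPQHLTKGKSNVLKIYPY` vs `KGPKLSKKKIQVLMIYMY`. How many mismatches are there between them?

Comparing position by position, 10 positions differ: 1 (G/K), 2 (P/G), 3 (Q/P), 4 (H/K), 6 (T/S), 8 (G/K), 10 (S/I), 11 (N/Q), 14 (K/M), 17 (P/M).

10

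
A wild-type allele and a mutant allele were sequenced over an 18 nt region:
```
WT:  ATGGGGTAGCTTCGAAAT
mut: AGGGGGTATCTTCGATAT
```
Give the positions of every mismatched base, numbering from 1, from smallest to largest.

Scanning 1-based: 2: T/G; 9: G/T; 16: A/T.

2, 9, 16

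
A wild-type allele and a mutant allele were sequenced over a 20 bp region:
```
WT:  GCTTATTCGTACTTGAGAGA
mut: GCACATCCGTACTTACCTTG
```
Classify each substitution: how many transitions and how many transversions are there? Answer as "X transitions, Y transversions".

4 transitions, 5 transversions

Mismatches (1-based):
position 3: T→A (pyrimidine→purine, transversion)
position 4: T→C (pyrimidine→pyrimidine, transition)
position 7: T→C (pyrimidine→pyrimidine, transition)
position 15: G→A (purine→purine, transition)
position 16: A→C (purine→pyrimidine, transversion)
position 17: G→C (purine→pyrimidine, transversion)
position 18: A→T (purine→pyrimidine, transversion)
position 19: G→T (purine→pyrimidine, transversion)
position 20: A→G (purine→purine, transition)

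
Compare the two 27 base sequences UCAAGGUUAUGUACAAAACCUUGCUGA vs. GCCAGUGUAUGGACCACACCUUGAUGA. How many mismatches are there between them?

8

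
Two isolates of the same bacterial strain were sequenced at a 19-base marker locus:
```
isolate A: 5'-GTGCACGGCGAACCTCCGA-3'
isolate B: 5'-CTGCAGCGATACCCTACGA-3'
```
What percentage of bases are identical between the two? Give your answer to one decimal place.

63.2%

7 positions differ (1, 6, 7, 9, 10, 12, 16), so 12 of 19 match: 12/19 = 63.16%.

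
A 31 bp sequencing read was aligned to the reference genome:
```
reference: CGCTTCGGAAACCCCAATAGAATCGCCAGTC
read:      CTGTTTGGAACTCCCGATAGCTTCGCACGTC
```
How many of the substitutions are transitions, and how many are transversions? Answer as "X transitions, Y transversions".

3 transitions, 7 transversions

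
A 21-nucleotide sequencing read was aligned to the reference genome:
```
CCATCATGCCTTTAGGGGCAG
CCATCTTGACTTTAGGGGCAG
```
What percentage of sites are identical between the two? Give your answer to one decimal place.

Mismatches at positions 6, 9 (1-based): 2 of 21.
Identical positions: 19/21 = 90.48% → 90.5%.

90.5%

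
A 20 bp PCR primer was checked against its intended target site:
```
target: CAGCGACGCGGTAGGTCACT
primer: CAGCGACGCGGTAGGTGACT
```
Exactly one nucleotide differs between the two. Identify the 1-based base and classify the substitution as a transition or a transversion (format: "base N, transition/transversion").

base 17, transversion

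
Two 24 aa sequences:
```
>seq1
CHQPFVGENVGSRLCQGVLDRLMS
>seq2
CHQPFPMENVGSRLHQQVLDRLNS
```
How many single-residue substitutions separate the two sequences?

5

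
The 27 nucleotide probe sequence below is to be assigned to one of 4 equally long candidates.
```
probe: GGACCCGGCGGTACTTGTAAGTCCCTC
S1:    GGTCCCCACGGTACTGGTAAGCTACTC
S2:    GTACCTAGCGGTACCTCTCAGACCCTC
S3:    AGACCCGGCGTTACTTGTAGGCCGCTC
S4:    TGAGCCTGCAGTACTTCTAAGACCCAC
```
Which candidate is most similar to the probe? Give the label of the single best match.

S1 differs at 7 positions; S2 differs at 7 positions; S3 differs at 5 positions; S4 differs at 7 positions. The closest is S3.

S3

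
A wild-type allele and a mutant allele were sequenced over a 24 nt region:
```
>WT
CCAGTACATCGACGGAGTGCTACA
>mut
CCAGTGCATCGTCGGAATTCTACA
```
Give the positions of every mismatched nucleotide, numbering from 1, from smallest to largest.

Scanning 1-based: 6: A/G; 12: A/T; 17: G/A; 19: G/T.

6, 12, 17, 19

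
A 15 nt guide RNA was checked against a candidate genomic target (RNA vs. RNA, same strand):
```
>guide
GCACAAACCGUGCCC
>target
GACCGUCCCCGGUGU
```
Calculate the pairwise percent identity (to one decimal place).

10 positions differ (2, 3, 5, 6, 7, 10, 11, 13, 14, 15), so 5 of 15 match: 5/15 = 33.33%.

33.3%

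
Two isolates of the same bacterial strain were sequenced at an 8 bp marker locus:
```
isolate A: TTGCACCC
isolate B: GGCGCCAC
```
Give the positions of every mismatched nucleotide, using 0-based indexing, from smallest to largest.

Scanning 0-based: 0: T/G; 1: T/G; 2: G/C; 3: C/G; 4: A/C; 6: C/A.

0, 1, 2, 3, 4, 6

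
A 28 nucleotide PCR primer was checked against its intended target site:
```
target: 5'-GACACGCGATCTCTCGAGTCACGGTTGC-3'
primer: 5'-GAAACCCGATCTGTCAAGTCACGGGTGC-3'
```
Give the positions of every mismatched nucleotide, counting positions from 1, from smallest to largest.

3, 6, 13, 16, 25

Scanning 1-based: 3: C/A; 6: G/C; 13: C/G; 16: G/A; 25: T/G.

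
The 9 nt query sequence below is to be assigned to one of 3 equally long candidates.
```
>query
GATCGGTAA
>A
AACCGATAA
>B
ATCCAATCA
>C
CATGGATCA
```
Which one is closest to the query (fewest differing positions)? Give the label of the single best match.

A

A differs at 3 positions; B differs at 6 positions; C differs at 4 positions. The closest is A.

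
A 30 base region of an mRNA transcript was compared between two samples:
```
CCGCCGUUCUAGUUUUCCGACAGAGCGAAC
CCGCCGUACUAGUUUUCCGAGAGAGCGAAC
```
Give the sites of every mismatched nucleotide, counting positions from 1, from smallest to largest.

Differences at site 8 (U→A), site 21 (C→G).

8, 21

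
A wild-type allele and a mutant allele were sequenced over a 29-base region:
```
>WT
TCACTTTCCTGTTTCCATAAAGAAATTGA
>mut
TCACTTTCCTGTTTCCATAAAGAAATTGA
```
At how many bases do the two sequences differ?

0

No positions differ; the sequences are identical.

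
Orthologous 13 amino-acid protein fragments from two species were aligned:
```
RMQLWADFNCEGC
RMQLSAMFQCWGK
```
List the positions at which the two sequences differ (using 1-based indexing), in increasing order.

5, 7, 9, 11, 13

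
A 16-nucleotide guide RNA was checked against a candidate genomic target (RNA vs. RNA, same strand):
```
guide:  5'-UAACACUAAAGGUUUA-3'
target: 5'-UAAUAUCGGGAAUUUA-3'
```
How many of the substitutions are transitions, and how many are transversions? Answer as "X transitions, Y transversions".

Transitions (purine↔purine or pyrimidine↔pyrimidine): 4 C→U, 6 C→U, 7 U→C, 8 A→G, 9 A→G, 10 A→G, 11 G→A, 12 G→A.
Transversions (purine↔pyrimidine): none.

8 transitions, 0 transversions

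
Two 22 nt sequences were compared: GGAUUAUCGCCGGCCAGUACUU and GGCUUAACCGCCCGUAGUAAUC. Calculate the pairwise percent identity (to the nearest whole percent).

55%

Mismatches at positions 3, 7, 9, 10, 12, 13, 14, 15, 20, 22 (1-based): 10 of 22.
Identical positions: 12/22 = 54.55% → 55%.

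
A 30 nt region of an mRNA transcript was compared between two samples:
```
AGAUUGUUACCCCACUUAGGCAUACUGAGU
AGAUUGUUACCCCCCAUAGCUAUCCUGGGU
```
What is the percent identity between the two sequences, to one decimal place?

6 positions differ (14, 16, 20, 21, 24, 28), so 24 of 30 match: 24/30 = 80%.

80.0%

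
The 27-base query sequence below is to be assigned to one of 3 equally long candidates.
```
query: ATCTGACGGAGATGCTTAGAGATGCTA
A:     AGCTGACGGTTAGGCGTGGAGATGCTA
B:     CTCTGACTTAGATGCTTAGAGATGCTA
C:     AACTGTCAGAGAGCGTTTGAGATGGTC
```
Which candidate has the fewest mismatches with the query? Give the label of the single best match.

B

Hamming distances to query — A: 6; B: 3; C: 9.
Smallest is B with 3 mismatches.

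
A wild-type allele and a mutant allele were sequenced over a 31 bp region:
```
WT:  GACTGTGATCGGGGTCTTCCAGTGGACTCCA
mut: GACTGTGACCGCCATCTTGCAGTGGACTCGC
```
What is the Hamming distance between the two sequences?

Mismatches (1-based): site 9: T→C; site 12: G→C; site 13: G→C; site 14: G→A; site 19: C→G; site 30: C→G; site 31: A→C.

7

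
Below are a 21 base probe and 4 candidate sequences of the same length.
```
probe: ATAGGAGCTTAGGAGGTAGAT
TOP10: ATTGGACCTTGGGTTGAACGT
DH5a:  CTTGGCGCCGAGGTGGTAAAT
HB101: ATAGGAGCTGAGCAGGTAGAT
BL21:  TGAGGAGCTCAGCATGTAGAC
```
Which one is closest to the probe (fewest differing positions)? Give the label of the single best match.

TOP10 differs at 8 positions; DH5a differs at 7 positions; HB101 differs at 2 positions; BL21 differs at 6 positions. The closest is HB101.

HB101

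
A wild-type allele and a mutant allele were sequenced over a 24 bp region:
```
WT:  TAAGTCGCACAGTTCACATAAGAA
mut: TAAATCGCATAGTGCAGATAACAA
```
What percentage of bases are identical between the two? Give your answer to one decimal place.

Mismatches at positions 4, 10, 14, 17, 22 (1-based): 5 of 24.
Identical positions: 19/24 = 79.17% → 79.2%.

79.2%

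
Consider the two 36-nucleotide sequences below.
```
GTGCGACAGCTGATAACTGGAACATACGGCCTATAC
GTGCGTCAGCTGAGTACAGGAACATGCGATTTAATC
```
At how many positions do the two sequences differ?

10

Comparing position by position, 10 positions differ: 6 (A/T), 14 (T/G), 15 (A/T), 18 (T/A), 26 (A/G), 29 (G/A), 30 (C/T), 31 (C/T), 34 (T/A), 35 (A/T).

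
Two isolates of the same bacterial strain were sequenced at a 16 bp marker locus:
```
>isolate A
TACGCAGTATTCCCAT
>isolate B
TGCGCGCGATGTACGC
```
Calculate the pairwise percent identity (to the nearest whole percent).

44%

Mismatches at positions 2, 6, 7, 8, 11, 12, 13, 15, 16 (1-based): 9 of 16.
Identical positions: 7/16 = 43.75% → 44%.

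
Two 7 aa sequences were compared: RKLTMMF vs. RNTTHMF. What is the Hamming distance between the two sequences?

Comparing position by position, 3 positions differ: 2 (K/N), 3 (L/T), 5 (M/H).

3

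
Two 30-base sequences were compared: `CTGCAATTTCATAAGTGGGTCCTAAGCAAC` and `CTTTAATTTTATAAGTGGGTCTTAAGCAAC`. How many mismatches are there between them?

The sequences differ at positions 3, 4, 10, 22 (1-based) — 4 in total.

4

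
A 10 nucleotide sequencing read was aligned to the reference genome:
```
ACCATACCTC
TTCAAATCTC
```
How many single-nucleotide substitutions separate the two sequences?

4

Comparing position by position, 4 positions differ: 1 (A/T), 2 (C/T), 5 (T/A), 7 (C/T).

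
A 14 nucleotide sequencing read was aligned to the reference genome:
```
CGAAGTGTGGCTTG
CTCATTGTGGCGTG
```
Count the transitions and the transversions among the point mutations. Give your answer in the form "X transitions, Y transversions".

0 transitions, 4 transversions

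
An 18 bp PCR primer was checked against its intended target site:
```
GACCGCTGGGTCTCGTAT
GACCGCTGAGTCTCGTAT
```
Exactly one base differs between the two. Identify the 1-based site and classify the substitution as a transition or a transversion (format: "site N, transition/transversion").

The sequences differ only at site 9: G→A (purine→purine), a transition.

site 9, transition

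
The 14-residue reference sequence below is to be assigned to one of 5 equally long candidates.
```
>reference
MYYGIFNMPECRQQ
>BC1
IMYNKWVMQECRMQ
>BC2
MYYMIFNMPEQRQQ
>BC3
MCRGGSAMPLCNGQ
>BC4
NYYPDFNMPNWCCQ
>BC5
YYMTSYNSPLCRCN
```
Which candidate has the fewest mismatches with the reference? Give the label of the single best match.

BC2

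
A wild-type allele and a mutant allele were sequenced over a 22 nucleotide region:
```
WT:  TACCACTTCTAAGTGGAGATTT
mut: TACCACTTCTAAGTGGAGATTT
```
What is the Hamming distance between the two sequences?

0

No positions differ; the sequences are identical.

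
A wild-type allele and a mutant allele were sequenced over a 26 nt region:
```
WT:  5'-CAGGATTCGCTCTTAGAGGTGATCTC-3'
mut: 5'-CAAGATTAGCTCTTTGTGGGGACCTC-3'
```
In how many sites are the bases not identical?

6

Comparing position by position, 6 sites differ: 3 (G/A), 8 (C/A), 15 (A/T), 17 (A/T), 20 (T/G), 23 (T/C).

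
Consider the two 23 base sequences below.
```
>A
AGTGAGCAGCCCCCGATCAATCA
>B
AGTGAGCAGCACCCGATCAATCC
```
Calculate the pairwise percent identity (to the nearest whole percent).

91%

Mismatches at positions 11, 23 (1-based): 2 of 23.
Identical positions: 21/23 = 91.3% → 91%.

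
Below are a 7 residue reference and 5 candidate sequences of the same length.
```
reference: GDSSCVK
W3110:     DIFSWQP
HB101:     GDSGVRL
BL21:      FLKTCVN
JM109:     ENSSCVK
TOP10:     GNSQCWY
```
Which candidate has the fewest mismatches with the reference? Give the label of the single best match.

JM109

Hamming distances to reference — W3110: 6; HB101: 4; BL21: 5; JM109: 2; TOP10: 4.
Smallest is JM109 with 2 mismatches.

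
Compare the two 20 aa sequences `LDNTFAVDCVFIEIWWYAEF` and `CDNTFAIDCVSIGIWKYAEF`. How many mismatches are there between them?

The sequences differ at residues 1, 7, 11, 13, 16 (1-based) — 5 in total.

5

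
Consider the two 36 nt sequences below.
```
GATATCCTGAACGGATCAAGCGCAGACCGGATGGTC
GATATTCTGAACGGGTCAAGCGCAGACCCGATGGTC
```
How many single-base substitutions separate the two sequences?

The sequences differ at sites 6, 15, 29 (1-based) — 3 in total.

3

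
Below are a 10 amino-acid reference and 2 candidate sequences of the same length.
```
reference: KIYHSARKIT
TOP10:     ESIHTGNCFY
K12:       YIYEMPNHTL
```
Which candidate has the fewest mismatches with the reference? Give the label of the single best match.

K12

Hamming distances to reference — TOP10: 9; K12: 8.
Smallest is K12 with 8 mismatches.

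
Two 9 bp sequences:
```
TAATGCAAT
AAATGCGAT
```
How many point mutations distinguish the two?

Mismatches (1-based): base 1: T→A; base 7: A→G.

2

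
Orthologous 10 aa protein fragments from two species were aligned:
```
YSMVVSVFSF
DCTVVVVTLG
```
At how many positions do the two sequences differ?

Comparing position by position, 7 positions differ: 1 (Y/D), 2 (S/C), 3 (M/T), 6 (S/V), 8 (F/T), 9 (S/L), 10 (F/G).

7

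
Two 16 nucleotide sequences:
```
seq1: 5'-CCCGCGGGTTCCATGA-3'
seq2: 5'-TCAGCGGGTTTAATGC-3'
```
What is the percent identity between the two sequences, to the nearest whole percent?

69%

Mismatches at positions 1, 3, 11, 12, 16 (1-based): 5 of 16.
Identical positions: 11/16 = 68.75% → 69%.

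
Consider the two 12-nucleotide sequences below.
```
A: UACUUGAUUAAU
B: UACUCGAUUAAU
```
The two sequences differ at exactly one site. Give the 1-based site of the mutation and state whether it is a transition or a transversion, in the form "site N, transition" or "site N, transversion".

The sequences differ only at site 5: U→C (pyrimidine→pyrimidine), a transition.

site 5, transition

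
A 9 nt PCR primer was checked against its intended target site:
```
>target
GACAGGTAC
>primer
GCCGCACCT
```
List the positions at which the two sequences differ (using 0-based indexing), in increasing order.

Differences at position 1 (A→C), position 3 (A→G), position 4 (G→C), position 5 (G→A), position 6 (T→C), position 7 (A→C), position 8 (C→T).

1, 3, 4, 5, 6, 7, 8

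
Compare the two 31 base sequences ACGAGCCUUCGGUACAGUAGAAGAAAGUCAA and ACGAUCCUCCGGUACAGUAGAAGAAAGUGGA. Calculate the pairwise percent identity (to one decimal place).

4 positions differ (5, 9, 29, 30), so 27 of 31 match: 27/31 = 87.1%.

87.1%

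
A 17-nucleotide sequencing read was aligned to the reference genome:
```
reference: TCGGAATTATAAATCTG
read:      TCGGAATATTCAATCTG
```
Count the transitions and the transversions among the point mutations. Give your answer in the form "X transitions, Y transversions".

0 transitions, 3 transversions

Mismatches (1-based):
base 8: T→A (pyrimidine→purine, transversion)
base 9: A→T (purine→pyrimidine, transversion)
base 11: A→C (purine→pyrimidine, transversion)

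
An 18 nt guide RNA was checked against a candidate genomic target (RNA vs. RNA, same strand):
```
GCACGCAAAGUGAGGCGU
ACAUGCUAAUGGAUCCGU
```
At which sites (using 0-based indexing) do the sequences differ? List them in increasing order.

Differences at site 0 (G→A), site 3 (C→U), site 6 (A→U), site 9 (G→U), site 10 (U→G), site 13 (G→U), site 14 (G→C).

0, 3, 6, 9, 10, 13, 14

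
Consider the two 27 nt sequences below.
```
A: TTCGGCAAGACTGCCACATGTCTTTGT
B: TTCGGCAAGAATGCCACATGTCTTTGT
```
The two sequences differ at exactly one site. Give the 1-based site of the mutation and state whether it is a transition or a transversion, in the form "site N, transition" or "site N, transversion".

The sequences differ only at site 11: C→A (pyrimidine→purine), a transversion.

site 11, transversion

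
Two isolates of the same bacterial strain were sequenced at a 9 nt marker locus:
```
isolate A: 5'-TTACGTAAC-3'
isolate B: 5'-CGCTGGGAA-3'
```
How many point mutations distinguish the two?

7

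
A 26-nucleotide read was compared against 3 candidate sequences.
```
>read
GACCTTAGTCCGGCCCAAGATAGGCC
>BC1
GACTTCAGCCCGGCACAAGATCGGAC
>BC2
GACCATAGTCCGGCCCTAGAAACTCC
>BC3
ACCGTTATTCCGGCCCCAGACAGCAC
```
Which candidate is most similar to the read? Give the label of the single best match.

Hamming distances to read — BC1: 6; BC2: 5; BC3: 8.
Smallest is BC2 with 5 mismatches.

BC2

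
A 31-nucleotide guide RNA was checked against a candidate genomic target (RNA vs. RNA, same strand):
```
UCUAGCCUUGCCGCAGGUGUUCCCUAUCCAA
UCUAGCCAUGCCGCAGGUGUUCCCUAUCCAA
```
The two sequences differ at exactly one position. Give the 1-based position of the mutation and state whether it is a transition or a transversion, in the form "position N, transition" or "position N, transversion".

position 8, transversion

The sequences differ only at position 8: U→A (pyrimidine→purine), a transversion.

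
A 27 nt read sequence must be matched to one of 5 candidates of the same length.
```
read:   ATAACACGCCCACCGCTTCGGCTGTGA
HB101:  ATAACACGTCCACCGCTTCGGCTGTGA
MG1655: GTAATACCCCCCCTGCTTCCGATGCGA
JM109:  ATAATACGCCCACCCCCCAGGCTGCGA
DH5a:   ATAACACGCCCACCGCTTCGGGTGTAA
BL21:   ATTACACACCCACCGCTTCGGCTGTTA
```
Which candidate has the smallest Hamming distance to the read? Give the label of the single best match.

HB101

Hamming distances to read — HB101: 1; MG1655: 8; JM109: 6; DH5a: 2; BL21: 3.
Smallest is HB101 with 1 mismatch.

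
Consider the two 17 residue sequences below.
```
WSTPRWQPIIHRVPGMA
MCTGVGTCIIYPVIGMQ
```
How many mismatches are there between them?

Comparing position by position, 11 residues differ: 1 (W/M), 2 (S/C), 4 (P/G), 5 (R/V), 6 (W/G), 7 (Q/T), 8 (P/C), 11 (H/Y), 12 (R/P), 14 (P/I), 17 (A/Q).

11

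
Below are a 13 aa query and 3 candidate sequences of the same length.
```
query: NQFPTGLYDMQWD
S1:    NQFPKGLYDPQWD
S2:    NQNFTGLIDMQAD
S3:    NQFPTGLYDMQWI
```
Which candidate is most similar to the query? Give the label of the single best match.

Hamming distances to query — S1: 2; S2: 4; S3: 1.
Smallest is S3 with 1 mismatch.

S3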